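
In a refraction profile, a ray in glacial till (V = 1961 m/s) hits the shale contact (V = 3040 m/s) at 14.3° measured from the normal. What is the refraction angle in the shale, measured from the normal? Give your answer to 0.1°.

sin θ₁/V₁ = sin θ₂/V₂ ⇒ sin θ₂ = 3040·sin 14.3°/1961 = 3040·0.2470/1961 = 0.3829.
θ₂ = arcsin 0.3829 = 22.51° from the normal.

22.5°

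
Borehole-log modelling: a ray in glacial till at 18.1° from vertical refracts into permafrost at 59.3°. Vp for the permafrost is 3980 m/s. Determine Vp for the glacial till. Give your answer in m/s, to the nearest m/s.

sin 18.1° = 0.3107; sin 59.3° = 0.8599.
V₁ = V₂·(sin θ₁/sin θ₂) = 3980·(0.3107/0.8599) = 1438.03 m/s.

1438 m/s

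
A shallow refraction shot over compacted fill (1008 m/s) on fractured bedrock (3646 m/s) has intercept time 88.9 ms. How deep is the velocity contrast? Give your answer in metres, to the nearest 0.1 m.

46.6 m

h = tᵢ·V₁·V₂ / (2·√(V₂²−V₁²)).
√(V₂²−V₁²) = √(3646² − 1008²) = 3503.9 m/s.
h = 0.0889 s × 1008 × 3646 / (2 × 3503.9) = 46.62 m.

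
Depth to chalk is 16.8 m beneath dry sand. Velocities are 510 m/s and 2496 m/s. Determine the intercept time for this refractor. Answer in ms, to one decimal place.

64.5 ms

tᵢ = 2h·√(V₂²−V₁²)/(V₁V₂).
√(V₂²−V₁²) = √(2496²−510²) = 2443.3 m/s.
tᵢ = 2·16.8·2443.3/(510·2496) = 0.06449 s.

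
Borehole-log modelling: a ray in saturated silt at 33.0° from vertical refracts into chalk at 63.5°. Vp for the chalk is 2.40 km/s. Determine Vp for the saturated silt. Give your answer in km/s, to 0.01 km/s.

1.46 km/s

sin 33.0° = 0.5446; sin 63.5° = 0.8949.
V₁ = V₂·(sin θ₁/sin θ₂) = 2.40·(0.5446/0.8949) = 1.46 km/s.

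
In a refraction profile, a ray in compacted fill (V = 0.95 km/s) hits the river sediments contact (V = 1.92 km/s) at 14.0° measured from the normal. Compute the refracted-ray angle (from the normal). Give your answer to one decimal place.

Snell's law: sin θ₂ = (V₂/V₁)·sin θ₁ = (1.92/0.95)·sin 14.0° = 0.4889.
θ₂ = sin⁻¹(0.4889) = 29.27° (from vertical).

29.3°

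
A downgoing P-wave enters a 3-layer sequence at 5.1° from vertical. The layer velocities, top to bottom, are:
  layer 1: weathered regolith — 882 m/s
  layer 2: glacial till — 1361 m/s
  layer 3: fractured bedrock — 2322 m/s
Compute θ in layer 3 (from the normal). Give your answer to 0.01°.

Ray parameter p = sin 5.1° / 882 = 1.0079e-04 s/m.
sin θ_3 = p·V_3 = 1.0079e-04 × 2322 = 0.2340.
θ_3 = 13.53° from the vertical.

13.53°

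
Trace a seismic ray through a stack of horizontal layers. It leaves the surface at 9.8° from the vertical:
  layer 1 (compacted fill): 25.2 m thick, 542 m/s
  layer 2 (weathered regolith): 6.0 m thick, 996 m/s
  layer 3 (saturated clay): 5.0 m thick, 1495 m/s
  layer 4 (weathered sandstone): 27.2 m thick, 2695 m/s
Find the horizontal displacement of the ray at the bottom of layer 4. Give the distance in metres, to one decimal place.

52.2 m

p = sin θ₁/V₁ = sin 9.8°/542 = 3.1404e-04 s/m is conserved through the stack.
Layer 1: θ = 9.80°; offset = 25.2·tan 9.80° = 4.353 m.
Layer 2: sin θ = p·996 = 0.3128 → θ = 18.23°; offset = 6.0·tan 18.23° = 1.976 m.
Layer 3: sin θ = p·1495 = 0.4695 → θ = 28.00°; offset = 5.0·tan 28.00° = 2.659 m.
Layer 4: sin θ = p·2695 = 0.8463 → θ = 57.82°; offset = 27.2·tan 57.82° = 43.219 m.
Summing the layer offsets gives 52.206 m.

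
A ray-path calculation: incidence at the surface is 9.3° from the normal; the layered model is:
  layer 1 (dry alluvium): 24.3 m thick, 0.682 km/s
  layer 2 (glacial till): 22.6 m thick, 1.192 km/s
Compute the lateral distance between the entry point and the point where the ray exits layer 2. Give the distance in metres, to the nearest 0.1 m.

10.6 m

Ray parameter p = sin 9.3° / 0.682 km/s = 2.3696e-01 s/km.
Layer 1: θ = 9.30°; offset = 24.3·tan 9.30° = 3.979 m.
Layer 2: sin θ = p·1.192 = 0.2825 → θ = 16.41°; offset = 22.6·tan 16.41° = 6.654 m.
Total horizontal offset = 10.634 m.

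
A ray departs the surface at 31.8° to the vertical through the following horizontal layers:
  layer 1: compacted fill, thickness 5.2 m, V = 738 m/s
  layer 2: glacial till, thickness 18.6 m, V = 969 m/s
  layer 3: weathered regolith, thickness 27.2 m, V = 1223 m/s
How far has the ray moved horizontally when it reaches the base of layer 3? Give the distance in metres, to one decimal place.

69.8 m

Apply Snell's law at each interface; in layer i the horizontal offset is hᵢ·tan θᵢ.
Layer 1: θ = 31.80°; offset = 5.2·tan 31.80° = 3.224 m.
Layer 2: sin θ = 969·sin 31.8°/738 = 0.6919, θ = 43.78°; offset = 18.6·tan 43.78° = 17.825 m.
Layer 3: sin θ = 1223·sin 31.8°/738 = 0.8733, θ = 60.84°; offset = 27.2·tan 60.84° = 48.748 m.
Σ offsets = 69.797 m.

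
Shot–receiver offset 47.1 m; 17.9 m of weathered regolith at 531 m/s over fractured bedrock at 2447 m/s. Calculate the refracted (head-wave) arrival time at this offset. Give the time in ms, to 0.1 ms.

t = x/V₂ + 2h·√(V₂²−V₁²)/(V₁V₂).
√(V₂²−V₁²) = √(2447²−531²) = 2388.7 m/s; delay term = 2·17.9·2388.7/(531·2447) = 0.06581 s.
t = 47.1/2447 + 0.06581 = 0.08506 s.

85.1 ms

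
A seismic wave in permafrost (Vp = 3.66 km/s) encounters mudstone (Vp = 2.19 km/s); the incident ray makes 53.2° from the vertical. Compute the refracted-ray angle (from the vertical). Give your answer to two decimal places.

28.63°

sin θ₁/V₁ = sin θ₂/V₂ ⇒ sin θ₂ = 2.19·sin 53.2°/3.66 = 2.19·0.8007/3.66 = 0.4791.
θ₂ = arcsin 0.4791 = 28.63° from the normal.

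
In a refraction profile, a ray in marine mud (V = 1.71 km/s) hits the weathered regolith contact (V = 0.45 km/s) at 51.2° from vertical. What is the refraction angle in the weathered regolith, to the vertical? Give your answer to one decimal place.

Snell's law: sin θ₂ = (V₂/V₁)·sin θ₁ = (0.45/1.71)·sin 51.2° = 0.2051.
θ₂ = arcsin 0.2051 = 11.83° from the normal.

11.8°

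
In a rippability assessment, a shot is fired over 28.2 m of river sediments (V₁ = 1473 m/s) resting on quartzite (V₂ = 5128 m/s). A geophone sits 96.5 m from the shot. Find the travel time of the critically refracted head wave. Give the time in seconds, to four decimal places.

θ_c = arcsin(V₁/V₂) = arcsin(1473/5128) = 16.69°, cos θ_c = 0.9579.
Intercept time tᵢ = 2h cos θ_c / V₁ = 2·28.2·0.9579/1473 = 0.03668 s.
t = x/V₂ + tᵢ = 96.5/5128 + 0.03668 = 0.05549 s.

0.0555 s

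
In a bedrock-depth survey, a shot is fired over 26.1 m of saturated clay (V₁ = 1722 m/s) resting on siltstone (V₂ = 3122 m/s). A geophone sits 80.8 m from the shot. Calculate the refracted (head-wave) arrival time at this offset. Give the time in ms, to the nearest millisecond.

θ_c = arcsin(V₁/V₂) = arcsin(1722/3122) = 33.47°, cos θ_c = 0.8341.
Intercept time tᵢ = 2h cos θ_c / V₁ = 2·26.1·0.8341/1722 = 0.02529 s.
t = x/V₂ + tᵢ = 80.8/3122 + 0.02529 = 0.05117 s.

51 ms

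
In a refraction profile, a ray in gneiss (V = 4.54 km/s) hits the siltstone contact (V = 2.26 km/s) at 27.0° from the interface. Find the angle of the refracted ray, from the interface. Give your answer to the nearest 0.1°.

63.7°

Angle from the normal: 90° − 27.0° = 63.0°.
sin θ₁/V₁ = sin θ₂/V₂ ⇒ sin θ₂ = 2.26·sin 63.0°/4.54 = 2.26·0.8910/4.54 = 0.4435.
θ₂ = arcsin 0.4435 = 26.33° from the normal.
From the interface: 90° − 26.33° = 63.67°.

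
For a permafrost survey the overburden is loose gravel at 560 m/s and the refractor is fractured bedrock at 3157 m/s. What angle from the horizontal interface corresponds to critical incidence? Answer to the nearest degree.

At critical incidence the refracted ray runs along the interface (θ₂ = 90°), so sin θ_c = V₁/V₂.
θ_c = arcsin(560/3157) = arcsin 0.1774 = 10.22°.
Measured from the interface: 90° − 10.22° = 79.78°.

80°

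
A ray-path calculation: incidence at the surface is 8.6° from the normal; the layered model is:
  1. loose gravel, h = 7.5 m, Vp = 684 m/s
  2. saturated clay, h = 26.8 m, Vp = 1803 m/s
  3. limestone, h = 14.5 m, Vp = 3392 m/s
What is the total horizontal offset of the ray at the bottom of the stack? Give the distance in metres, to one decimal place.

Ray parameter p = sin 8.6° / 684 m/s = 2.1862e-04 s/m.
Layer 1: θ = 8.60°; offset = 7.5·tan 8.60° = 1.134 m.
Layer 2: sin θ = p·1803 = 0.3942 → θ = 23.21°; offset = 26.8·tan 23.21° = 11.494 m.
Layer 3: sin θ = p·3392 = 0.7416 → θ = 47.86°; offset = 14.5·tan 47.86° = 16.027 m.
Summing the layer offsets gives 28.656 m.

28.7 m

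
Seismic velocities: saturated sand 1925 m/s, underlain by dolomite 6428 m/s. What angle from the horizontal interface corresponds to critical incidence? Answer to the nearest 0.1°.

Critical incidence: sin θ_c = V₁/V₂ = 1925/6428 = 0.2995.
θ_c = arcsin 0.2995 = 17.43°.
Measured from the interface: 90° − 17.43° = 72.57°.

72.6°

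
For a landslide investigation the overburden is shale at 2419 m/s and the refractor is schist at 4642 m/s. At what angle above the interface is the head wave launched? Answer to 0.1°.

58.6°

Critical incidence: sin θ_c = V₁/V₂ = 2419/4642 = 0.5211.
θ_c = arcsin 0.5211 = 31.41°.
Measured from the interface: 90° − 31.41° = 58.59°.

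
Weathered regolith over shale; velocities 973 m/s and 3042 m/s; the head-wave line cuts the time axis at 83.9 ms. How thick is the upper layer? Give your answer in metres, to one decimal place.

43.1 m

θ_c = arcsin(973/3042) = 18.65°; cos θ_c = 0.9475.
tᵢ = 2h cos θ_c/V₁ ⇒ h = tᵢ·V₁/(2 cos θ_c) = 0.0839·973/(2·0.9475) = 43.08 m.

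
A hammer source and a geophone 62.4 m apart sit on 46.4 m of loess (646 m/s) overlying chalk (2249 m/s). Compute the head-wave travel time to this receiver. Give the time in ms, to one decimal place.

t = x/V₂ + 2h·√(V₂²−V₁²)/(V₁V₂).
√(V₂²−V₁²) = √(2249²−646²) = 2154.2 m/s; delay term = 2·46.4·2154.2/(646·2249) = 0.13760 s.
t = 62.4/2249 + 0.13760 = 0.16535 s.

165.3 ms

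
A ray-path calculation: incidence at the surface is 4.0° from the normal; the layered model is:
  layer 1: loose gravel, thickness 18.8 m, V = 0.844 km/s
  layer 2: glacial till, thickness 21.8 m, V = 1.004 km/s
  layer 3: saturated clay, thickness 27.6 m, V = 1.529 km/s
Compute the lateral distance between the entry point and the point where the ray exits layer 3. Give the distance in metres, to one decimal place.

Apply Snell's law at each interface; in layer i the horizontal offset is hᵢ·tan θᵢ.
Layer 1: θ = 4.00°; offset = 18.8·tan 4.00° = 1.315 m.
Layer 2: sin θ = 1.004·sin 4.0°/0.844 = 0.0830, θ = 4.76°; offset = 21.8·tan 4.76° = 1.815 m.
Layer 3: sin θ = 1.529·sin 4.0°/0.844 = 0.1264, θ = 7.26°; offset = 27.6·tan 7.26° = 3.516 m.
Summing the layer offsets gives 6.646 m.

6.6 m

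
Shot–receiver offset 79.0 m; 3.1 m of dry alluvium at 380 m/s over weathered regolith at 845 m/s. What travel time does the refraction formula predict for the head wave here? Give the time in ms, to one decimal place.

108.1 ms

t = x/V₂ + 2h·√(V₂²−V₁²)/(V₁V₂).
√(V₂²−V₁²) = √(845²−380²) = 754.7 m/s; delay term = 2·3.1·754.7/(380·845) = 0.01457 s.
t = 79.0/845 + 0.01457 = 0.10806 s.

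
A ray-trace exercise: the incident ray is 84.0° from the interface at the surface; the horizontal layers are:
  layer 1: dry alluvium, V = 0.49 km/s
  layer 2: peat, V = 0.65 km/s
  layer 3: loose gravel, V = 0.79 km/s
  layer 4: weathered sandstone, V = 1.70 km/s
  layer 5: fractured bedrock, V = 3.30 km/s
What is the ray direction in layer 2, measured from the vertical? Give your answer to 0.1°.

8.0°

From the normal: θ₁ = 90° − 84.0° = 6.0°.
Snell's law across each interface conserves sin θ / V, so sin θ_2 = V_2·sin θ₁/V₁.
sin θ_2 = 0.65 × sin 6.0° / 0.49 = 0.1387.
θ_2 = arcsin 0.1387 = 7.97°.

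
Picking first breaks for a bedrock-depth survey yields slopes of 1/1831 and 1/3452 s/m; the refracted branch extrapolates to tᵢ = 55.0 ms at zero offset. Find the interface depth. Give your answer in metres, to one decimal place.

h = tᵢ·V₁·V₂ / (2·√(V₂²−V₁²)).
√(V₂²−V₁²) = √(3452² − 1831²) = 2926.4 m/s.
h = 0.055 s × 1831 × 3452 / (2 × 2926.4) = 59.40 m.

59.4 m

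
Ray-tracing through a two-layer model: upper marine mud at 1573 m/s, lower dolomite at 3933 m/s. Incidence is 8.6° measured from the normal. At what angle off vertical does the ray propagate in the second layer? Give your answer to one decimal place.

Snell's law: sin θ₂ = (V₂/V₁)·sin θ₁ = (3933/1573)·sin 8.6° = 0.3739.
θ₂ = sin⁻¹(0.3739) = 21.96° (from vertical).

22.0°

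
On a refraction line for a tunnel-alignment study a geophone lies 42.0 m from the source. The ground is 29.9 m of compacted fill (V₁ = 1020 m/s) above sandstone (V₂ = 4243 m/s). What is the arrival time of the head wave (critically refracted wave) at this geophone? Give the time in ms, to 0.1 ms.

θ_c = arcsin(V₁/V₂) = arcsin(1020/4243) = 13.91°, cos θ_c = 0.9707.
Intercept time tᵢ = 2h cos θ_c / V₁ = 2·29.9·0.9707/1020 = 0.05691 s.
t = x/V₂ + tᵢ = 42.0/4243 + 0.05691 = 0.06681 s.

66.8 ms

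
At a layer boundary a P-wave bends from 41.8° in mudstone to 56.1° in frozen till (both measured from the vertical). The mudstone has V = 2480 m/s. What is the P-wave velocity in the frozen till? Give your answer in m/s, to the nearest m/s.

3088 m/s

Snell's law: sin 41.8°/V₁ = sin 56.1°/V₂.
V₂ = V₁·sin 56.1°/sin 41.8° = 2480 × 1.2453 = 3088.27 m/s.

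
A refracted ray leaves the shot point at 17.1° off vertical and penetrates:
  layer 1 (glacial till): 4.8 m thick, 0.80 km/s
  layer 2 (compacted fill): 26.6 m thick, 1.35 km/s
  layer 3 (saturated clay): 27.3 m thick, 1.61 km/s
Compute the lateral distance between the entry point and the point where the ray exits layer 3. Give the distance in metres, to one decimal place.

Ray parameter p = sin 17.1° / 0.80 km/s = 3.6755e-01 s/km.
Layer 1: θ = 17.10°; offset = 4.8·tan 17.10° = 1.477 m.
Layer 2: sin θ = p·1.35 = 0.4962 → θ = 29.75°; offset = 26.6·tan 29.75° = 15.202 m.
Layer 3: sin θ = p·1.61 = 0.5918 → θ = 36.28°; offset = 27.3·tan 36.28° = 20.040 m.
Σ offsets = 36.719 m.

36.7 m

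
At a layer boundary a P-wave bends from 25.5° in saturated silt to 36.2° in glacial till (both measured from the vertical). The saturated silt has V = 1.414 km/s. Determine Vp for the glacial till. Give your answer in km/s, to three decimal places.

sin 25.5° = 0.4305; sin 36.2° = 0.5906.
V₂ = V₁·(sin θ₂/sin θ₁) = 1.414·(0.5906/0.4305) = 1.940 km/s.

1.940 km/s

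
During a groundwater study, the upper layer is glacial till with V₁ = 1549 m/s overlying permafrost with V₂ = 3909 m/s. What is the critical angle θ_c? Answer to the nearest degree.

At critical incidence the refracted ray runs along the interface (θ₂ = 90°), so sin θ_c = V₁/V₂.
θ_c = arcsin(1549/3909) = arcsin 0.3963 = 23.34°.

23°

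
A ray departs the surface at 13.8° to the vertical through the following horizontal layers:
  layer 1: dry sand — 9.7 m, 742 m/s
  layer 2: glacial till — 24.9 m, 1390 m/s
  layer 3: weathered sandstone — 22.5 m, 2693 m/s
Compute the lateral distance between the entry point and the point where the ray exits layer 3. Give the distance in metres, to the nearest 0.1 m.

Ray parameter p = sin 13.8° / 742 m/s = 3.2147e-04 s/m.
Layer 1: θ = 13.80°; offset = 9.7·tan 13.80° = 2.383 m.
Layer 2: sin θ = p·1390 = 0.4468 → θ = 26.54°; offset = 24.9·tan 26.54° = 12.437 m.
Layer 3: sin θ = p·2693 = 0.8657 → θ = 59.97°; offset = 22.5·tan 59.97° = 38.918 m.
Summing the layer offsets gives 53.738 m.

53.7 m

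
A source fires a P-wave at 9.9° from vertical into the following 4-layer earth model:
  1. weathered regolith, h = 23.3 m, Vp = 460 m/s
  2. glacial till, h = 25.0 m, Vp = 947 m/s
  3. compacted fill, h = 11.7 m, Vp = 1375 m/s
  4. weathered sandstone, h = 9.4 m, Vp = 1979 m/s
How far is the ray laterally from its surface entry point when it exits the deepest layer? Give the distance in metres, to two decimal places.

30.87 m

Ray parameter p = sin 9.9° / 460 m/s = 3.7376e-04 s/m.
Layer 1: θ = 9.90°; offset = 23.3·tan 9.90° = 4.0665 m.
Layer 2: sin θ = p·947 = 0.3539 → θ = 20.73°; offset = 25.0·tan 20.73° = 9.4612 m.
Layer 3: sin θ = p·1375 = 0.5139 → θ = 30.93°; offset = 11.7·tan 30.93° = 7.0093 m.
Layer 4: sin θ = p·1979 = 0.7397 → θ = 47.70°; offset = 9.4·tan 47.70° = 10.3316 m.
Σ offsets = 30.8686 m.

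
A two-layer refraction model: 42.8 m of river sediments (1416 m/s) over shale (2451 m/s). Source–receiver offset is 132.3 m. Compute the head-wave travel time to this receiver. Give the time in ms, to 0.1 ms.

103.3 ms

θ_c = arcsin(V₁/V₂) = arcsin(1416/2451) = 35.29°, cos θ_c = 0.8162.
Intercept time tᵢ = 2h cos θ_c / V₁ = 2·42.8·0.8162/1416 = 0.04934 s.
t = x/V₂ + tᵢ = 132.3/2451 + 0.04934 = 0.10332 s.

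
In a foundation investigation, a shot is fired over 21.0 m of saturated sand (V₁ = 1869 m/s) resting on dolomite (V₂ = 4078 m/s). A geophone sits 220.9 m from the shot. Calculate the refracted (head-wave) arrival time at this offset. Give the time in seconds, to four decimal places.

0.0741 s

t = x/V₂ + 2h·√(V₂²−V₁²)/(V₁V₂).
√(V₂²−V₁²) = √(4078²−1869²) = 3624.5 m/s; delay term = 2·21.0·3624.5/(1869·4078) = 0.01997 s.
t = 220.9/4078 + 0.01997 = 0.07414 s.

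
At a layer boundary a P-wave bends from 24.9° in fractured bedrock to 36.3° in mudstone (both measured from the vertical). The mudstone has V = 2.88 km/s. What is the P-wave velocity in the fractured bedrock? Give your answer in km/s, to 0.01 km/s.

sin 24.9° = 0.4210; sin 36.3° = 0.5920.
V₁ = V₂·(sin θ₁/sin θ₂) = 2.88·(0.4210/0.5920) = 2.05 km/s.

2.05 km/s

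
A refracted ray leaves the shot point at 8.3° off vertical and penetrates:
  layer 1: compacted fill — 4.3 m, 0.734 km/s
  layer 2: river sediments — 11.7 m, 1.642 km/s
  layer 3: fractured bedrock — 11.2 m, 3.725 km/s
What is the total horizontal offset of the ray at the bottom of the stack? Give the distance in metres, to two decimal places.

Apply Snell's law at each interface; in layer i the horizontal offset is hᵢ·tan θᵢ.
Layer 1: θ = 8.30°; offset = 4.3·tan 8.30° = 0.6273 m.
Layer 2: sin θ = 1.642·sin 8.3°/0.734 = 0.3229, θ = 18.84°; offset = 11.7·tan 18.84° = 3.9922 m.
Layer 3: sin θ = 3.725·sin 8.3°/0.734 = 0.7326, θ = 47.10°; offset = 11.2·tan 47.10° = 12.0546 m.
Σ offsets = 16.6741 m.

16.67 m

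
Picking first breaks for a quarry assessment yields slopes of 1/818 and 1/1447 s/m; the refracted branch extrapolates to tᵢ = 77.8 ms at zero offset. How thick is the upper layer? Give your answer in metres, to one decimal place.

38.6 m

h = tᵢ·V₁·V₂ / (2·√(V₂²−V₁²)).
√(V₂²−V₁²) = √(1447² − 818²) = 1193.6 m/s.
h = 0.0778 s × 818 × 1447 / (2 × 1193.6) = 38.58 m.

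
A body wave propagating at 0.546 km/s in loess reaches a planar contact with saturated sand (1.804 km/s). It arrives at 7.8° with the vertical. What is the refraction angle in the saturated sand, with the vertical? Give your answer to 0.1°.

26.6°

Snell's law: sin θ₂ = (V₂/V₁)·sin θ₁ = (1.804/0.546)·sin 7.8° = 0.4484.
θ₂ = sin⁻¹(0.4484) = 26.64° (from vertical).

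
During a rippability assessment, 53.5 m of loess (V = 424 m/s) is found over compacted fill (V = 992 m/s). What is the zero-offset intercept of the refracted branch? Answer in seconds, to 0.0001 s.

tᵢ = 2h·√(V₂²−V₁²)/(V₁V₂).
√(V₂²−V₁²) = √(992²−424²) = 896.8 m/s.
tᵢ = 2·53.5·896.8/(424·992) = 0.22815 s.

0.2281 s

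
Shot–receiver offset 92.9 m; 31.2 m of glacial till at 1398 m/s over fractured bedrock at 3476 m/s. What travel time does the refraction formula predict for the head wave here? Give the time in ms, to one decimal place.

θ_c = arcsin(V₁/V₂) = arcsin(1398/3476) = 23.71°, cos θ_c = 0.9156.
Intercept time tᵢ = 2h cos θ_c / V₁ = 2·31.2·0.9156/1398 = 0.04087 s.
t = x/V₂ + tᵢ = 92.9/3476 + 0.04087 = 0.06759 s.

67.6 ms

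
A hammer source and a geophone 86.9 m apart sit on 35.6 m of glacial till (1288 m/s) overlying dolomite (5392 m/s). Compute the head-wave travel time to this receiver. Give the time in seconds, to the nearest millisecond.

0.070 s

θ_c = arcsin(V₁/V₂) = arcsin(1288/5392) = 13.82°, cos θ_c = 0.9711.
Intercept time tᵢ = 2h cos θ_c / V₁ = 2·35.6·0.9711/1288 = 0.05368 s.
t = x/V₂ + tᵢ = 86.9/5392 + 0.05368 = 0.06980 s.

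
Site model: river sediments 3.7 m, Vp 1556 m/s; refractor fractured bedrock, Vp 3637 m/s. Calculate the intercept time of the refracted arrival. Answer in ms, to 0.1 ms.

tᵢ = 2h·√(V₂²−V₁²)/(V₁V₂).
√(V₂²−V₁²) = √(3637²−1556²) = 3287.3 m/s.
tᵢ = 2·3.7·3287.3/(1556·3637) = 0.00430 s.

4.3 ms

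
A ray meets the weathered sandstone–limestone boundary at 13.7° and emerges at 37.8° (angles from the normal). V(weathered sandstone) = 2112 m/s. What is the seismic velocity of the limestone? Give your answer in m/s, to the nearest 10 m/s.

5470 m/s

Snell's law: sin 13.7°/V₁ = sin 37.8°/V₂.
V₂ = V₁·sin 37.8°/sin 13.7° = 2112 × 2.5879 = 5465.59 m/s.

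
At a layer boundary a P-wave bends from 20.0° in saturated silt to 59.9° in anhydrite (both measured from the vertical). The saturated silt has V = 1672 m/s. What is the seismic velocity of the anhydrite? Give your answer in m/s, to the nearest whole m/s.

Snell's law: sin 20.0°/V₁ = sin 59.9°/V₂.
V₂ = V₁·sin 59.9°/sin 20.0° = 1672 × 2.5295 = 4229.38 m/s.

4229 m/s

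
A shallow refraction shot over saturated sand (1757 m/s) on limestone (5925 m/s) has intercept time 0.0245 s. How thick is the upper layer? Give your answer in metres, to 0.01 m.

22.54 m

θ_c = arcsin(1757/5925) = 17.25°; cos θ_c = 0.9550.
tᵢ = 2h cos θ_c/V₁ ⇒ h = tᵢ·V₁/(2 cos θ_c) = 0.0245·1757/(2·0.9550) = 22.54 m.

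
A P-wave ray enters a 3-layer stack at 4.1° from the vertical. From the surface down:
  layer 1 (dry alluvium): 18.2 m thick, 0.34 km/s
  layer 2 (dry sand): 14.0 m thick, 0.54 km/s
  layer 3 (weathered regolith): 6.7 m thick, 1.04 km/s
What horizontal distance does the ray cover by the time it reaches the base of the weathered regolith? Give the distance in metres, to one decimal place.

Apply Snell's law at each interface; in layer i the horizontal offset is hᵢ·tan θᵢ.
Layer 1: θ = 4.10°; offset = 18.2·tan 4.10° = 1.305 m.
Layer 2: sin θ = 0.54·sin 4.1°/0.34 = 0.1136, θ = 6.52°; offset = 14.0·tan 6.52° = 1.600 m.
Layer 3: sin θ = 1.04·sin 4.1°/0.34 = 0.2187, θ = 12.63°; offset = 6.7·tan 12.63° = 1.502 m.
Total horizontal offset = 4.406 m.

4.4 m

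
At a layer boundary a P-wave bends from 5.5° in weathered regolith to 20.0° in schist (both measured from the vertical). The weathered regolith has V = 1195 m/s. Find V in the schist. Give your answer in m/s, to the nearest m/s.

sin 5.5° = 0.0958; sin 20.0° = 0.3420.
V₂ = V₁·(sin θ₂/sin θ₁) = 1195·(0.3420/0.0958) = 4264.29 m/s.

4264 m/s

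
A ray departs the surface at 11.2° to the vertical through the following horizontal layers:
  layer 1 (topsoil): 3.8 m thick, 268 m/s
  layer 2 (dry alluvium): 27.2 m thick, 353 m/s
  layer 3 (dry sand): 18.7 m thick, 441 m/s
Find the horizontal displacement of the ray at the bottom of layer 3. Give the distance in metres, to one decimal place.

14.3 m

Apply Snell's law at each interface; in layer i the horizontal offset is hᵢ·tan θᵢ.
Layer 1: θ = 11.20°; offset = 3.8·tan 11.20° = 0.752 m.
Layer 2: sin θ = 353·sin 11.2°/268 = 0.2558, θ = 14.82°; offset = 27.2·tan 14.82° = 7.198 m.
Layer 3: sin θ = 441·sin 11.2°/268 = 0.3196, θ = 18.64°; offset = 18.7·tan 18.64° = 6.308 m.
Summing the layer offsets gives 14.258 m.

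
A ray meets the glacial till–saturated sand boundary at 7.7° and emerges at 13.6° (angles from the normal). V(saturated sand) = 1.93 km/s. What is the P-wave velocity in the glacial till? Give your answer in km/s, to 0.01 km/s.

1.10 km/s

sin 7.7° = 0.1340; sin 13.6° = 0.2351.
V₁ = V₂·(sin θ₁/sin θ₂) = 1.93·(0.1340/0.2351) = 1.10 km/s.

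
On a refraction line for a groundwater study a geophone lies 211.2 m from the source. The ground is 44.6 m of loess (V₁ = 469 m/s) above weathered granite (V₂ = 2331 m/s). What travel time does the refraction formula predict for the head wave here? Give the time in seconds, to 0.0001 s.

θ_c = arcsin(V₁/V₂) = arcsin(469/2331) = 11.61°, cos θ_c = 0.9795.
Intercept time tᵢ = 2h cos θ_c / V₁ = 2·44.6·0.9795/469 = 0.18630 s.
t = x/V₂ + tᵢ = 211.2/2331 + 0.18630 = 0.27691 s.

0.2769 s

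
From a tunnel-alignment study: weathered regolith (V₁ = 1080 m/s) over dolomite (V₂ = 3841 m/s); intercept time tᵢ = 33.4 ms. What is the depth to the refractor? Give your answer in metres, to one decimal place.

h = tᵢ·V₁·V₂ / (2·√(V₂²−V₁²)).
√(V₂²−V₁²) = √(3841² − 1080²) = 3686.0 m/s.
h = 0.0334 s × 1080 × 3841 / (2 × 3686.0) = 18.79 m.

18.8 m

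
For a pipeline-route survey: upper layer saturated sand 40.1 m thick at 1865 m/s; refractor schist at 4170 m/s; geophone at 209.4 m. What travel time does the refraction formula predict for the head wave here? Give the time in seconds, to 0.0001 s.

0.0887 s

θ_c = arcsin(V₁/V₂) = arcsin(1865/4170) = 26.57°, cos θ_c = 0.8944.
Intercept time tᵢ = 2h cos θ_c / V₁ = 2·40.1·0.8944/1865 = 0.03846 s.
t = x/V₂ + tᵢ = 209.4/4170 + 0.03846 = 0.08868 s.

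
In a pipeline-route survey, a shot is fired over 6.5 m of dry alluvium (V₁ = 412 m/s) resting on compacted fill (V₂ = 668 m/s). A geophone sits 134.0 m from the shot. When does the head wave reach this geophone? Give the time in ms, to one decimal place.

θ_c = arcsin(V₁/V₂) = arcsin(412/668) = 38.08°, cos θ_c = 0.7871.
Intercept time tᵢ = 2h cos θ_c / V₁ = 2·6.5·0.7871/412 = 0.02484 s.
t = x/V₂ + tᵢ = 134.0/668 + 0.02484 = 0.22544 s.

225.4 ms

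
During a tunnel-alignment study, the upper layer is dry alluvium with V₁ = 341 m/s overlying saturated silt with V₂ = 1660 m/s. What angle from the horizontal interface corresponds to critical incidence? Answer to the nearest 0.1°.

At critical incidence the refracted ray runs along the interface (θ₂ = 90°), so sin θ_c = V₁/V₂.
θ_c = arcsin(341/1660) = arcsin 0.2054 = 11.85°.
Measured from the interface: 90° − 11.85° = 78.15°.

78.1°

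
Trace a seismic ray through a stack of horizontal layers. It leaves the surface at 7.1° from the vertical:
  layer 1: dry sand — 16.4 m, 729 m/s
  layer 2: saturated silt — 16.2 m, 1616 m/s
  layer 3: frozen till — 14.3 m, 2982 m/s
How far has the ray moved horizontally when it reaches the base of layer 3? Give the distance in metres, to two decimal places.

Apply Snell's law at each interface; in layer i the horizontal offset is hᵢ·tan θᵢ.
Layer 1: θ = 7.10°; offset = 16.4·tan 7.10° = 2.0427 m.
Layer 2: sin θ = 1616·sin 7.1°/729 = 0.2740, θ = 15.90°; offset = 16.2·tan 15.90° = 4.6153 m.
Layer 3: sin θ = 2982·sin 7.1°/729 = 0.5056, θ = 30.37°; offset = 14.3·tan 30.37° = 8.3800 m.
Summing the layer offsets gives 15.0380 m.

15.04 m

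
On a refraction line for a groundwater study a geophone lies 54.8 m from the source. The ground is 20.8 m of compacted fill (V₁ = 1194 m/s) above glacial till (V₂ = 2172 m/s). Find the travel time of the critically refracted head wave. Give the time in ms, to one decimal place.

t = x/V₂ + 2h·√(V₂²−V₁²)/(V₁V₂).
√(V₂²−V₁²) = √(2172²−1194²) = 1814.4 m/s; delay term = 2·20.8·1814.4/(1194·2172) = 0.02910 s.
t = 54.8/2172 + 0.02910 = 0.05433 s.

54.3 ms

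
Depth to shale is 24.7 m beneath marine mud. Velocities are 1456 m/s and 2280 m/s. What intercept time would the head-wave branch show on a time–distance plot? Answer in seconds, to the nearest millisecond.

θ_c = arcsin(V₁/V₂) = arcsin(1456/2280) = 39.69°; cos θ_c = 0.7695.
tᵢ = 2h·cos θ_c / V₁ = 2·24.7·0.7695 / 1456 = 0.02611 s.

0.026 s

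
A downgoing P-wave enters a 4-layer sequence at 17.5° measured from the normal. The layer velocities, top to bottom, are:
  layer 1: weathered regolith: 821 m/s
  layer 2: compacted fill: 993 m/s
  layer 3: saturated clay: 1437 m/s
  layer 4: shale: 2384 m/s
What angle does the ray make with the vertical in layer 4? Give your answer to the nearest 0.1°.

Snell's law across each interface conserves sin θ / V, so sin θ_4 = V_4·sin θ₁/V₁.
sin θ_4 = 2384 × sin 17.5° / 821 = 0.8732.
θ_4 = 60.83° from the vertical.

60.8°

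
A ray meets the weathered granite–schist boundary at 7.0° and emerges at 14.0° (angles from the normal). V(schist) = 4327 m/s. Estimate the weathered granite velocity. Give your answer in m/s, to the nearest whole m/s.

2180 m/s

sin 7.0° = 0.1219; sin 14.0° = 0.2419.
V₁ = V₂·(sin θ₁/sin θ₂) = 4327·(0.1219/0.2419) = 2179.75 m/s.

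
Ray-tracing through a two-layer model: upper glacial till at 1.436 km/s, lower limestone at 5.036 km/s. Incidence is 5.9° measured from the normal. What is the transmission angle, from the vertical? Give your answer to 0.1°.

21.1°

Snell's law: sin θ₂ = (V₂/V₁)·sin θ₁ = (5.036/1.436)·sin 5.9° = 0.3605.
θ₂ = arcsin 0.3605 = 21.13° from the normal.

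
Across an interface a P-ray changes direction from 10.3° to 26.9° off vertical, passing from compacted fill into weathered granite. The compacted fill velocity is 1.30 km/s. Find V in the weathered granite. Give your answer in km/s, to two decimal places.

sin 10.3° = 0.1788; sin 26.9° = 0.4524.
V₂ = V₁·(sin θ₂/sin θ₁) = 1.30·(0.4524/0.1788) = 3.29 km/s.

3.29 km/s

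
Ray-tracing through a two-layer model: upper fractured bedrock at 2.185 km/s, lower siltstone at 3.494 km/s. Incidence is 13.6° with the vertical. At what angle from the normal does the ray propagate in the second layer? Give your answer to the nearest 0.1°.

22.1°

Snell's law: sin θ₂ = (V₂/V₁)·sin θ₁ = (3.494/2.185)·sin 13.6° = 0.3760.
θ₂ = sin⁻¹(0.3760) = 22.09° (from vertical).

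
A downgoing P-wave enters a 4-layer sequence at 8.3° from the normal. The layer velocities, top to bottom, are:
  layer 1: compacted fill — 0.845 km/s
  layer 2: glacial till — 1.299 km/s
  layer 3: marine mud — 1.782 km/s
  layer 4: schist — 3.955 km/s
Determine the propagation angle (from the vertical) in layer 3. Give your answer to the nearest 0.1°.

17.7°

Ray parameter p = sin 8.3° / 0.845 = 1.7084e-01 s/km.
sin θ_3 = p·V_3 = 1.7084e-01 × 1.782 = 0.3044.
θ_3 = arcsin 0.3044 = 17.72°.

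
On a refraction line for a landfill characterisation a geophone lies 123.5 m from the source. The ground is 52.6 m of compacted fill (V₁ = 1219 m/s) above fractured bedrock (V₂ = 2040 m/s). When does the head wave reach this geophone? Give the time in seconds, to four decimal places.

0.1297 s

θ_c = arcsin(V₁/V₂) = arcsin(1219/2040) = 36.69°, cos θ_c = 0.8018.
Intercept time tᵢ = 2h cos θ_c / V₁ = 2·52.6·0.8018/1219 = 0.06920 s.
t = x/V₂ + tᵢ = 123.5/2040 + 0.06920 = 0.12974 s.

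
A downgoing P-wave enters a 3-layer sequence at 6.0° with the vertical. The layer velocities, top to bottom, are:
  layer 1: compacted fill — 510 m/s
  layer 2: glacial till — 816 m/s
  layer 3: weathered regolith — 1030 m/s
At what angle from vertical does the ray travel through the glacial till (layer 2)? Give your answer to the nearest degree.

Ray parameter p = sin 6.0° / 510 = 2.0496e-04 s/m.
sin θ_2 = p·V_2 = 2.0496e-04 × 816 = 0.1672.
θ_2 = arcsin 0.1672 = 9.63°.

10°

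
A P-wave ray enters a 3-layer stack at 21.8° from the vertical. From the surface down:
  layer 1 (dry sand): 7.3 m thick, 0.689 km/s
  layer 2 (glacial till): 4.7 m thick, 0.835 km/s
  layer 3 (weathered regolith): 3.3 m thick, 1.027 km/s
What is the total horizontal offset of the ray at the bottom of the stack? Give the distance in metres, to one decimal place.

p = sin θ₁/V₁ = sin 21.8°/0.689 = 5.3900e-01 s/km is conserved through the stack.
Layer 1: θ = 21.80°; offset = 7.3·tan 21.80° = 2.920 m.
Layer 2: sin θ = p·0.835 = 0.4501 → θ = 26.75°; offset = 4.7·tan 26.75° = 2.369 m.
Layer 3: sin θ = p·1.027 = 0.5535 → θ = 33.61°; offset = 3.3·tan 33.61° = 2.193 m.
Total horizontal offset = 7.482 m.

7.5 m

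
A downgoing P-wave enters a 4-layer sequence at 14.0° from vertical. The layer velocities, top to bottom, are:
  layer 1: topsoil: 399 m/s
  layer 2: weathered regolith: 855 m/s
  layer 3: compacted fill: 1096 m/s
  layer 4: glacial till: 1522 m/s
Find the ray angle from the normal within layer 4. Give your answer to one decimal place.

Snell's law across each interface conserves sin θ / V, so sin θ_4 = V_4·sin θ₁/V₁.
sin θ_4 = 1522 × sin 14.0° / 399 = 0.9228.
θ_4 = 67.34° from the vertical.

67.3°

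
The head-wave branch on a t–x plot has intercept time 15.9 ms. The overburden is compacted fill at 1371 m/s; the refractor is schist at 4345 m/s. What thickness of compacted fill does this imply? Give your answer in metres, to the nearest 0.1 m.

11.5 m

θ_c = arcsin(1371/4345) = 18.39°; cos θ_c = 0.9489.
tᵢ = 2h cos θ_c/V₁ ⇒ h = tᵢ·V₁/(2 cos θ_c) = 0.0159·1371/(2·0.9489) = 11.49 m.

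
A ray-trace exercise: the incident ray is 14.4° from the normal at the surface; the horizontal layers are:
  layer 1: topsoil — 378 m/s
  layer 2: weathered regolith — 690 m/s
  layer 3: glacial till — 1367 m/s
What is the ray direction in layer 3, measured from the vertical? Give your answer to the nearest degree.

64°

Ray parameter p = sin 14.4° / 378 = 6.5791e-04 s/m.
sin θ_3 = p·V_3 = 6.5791e-04 × 1367 = 0.8994.
θ_3 = arcsin 0.8994 = 64.07°.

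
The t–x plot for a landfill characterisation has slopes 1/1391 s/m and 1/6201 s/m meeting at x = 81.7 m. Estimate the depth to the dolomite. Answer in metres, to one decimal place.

32.5 m

x_cross = 2h·√((V₂+V₁)/(V₂−V₁)) → h = x_cross / (2·√((V₂+V₁)/(V₂−V₁))).
√((V₂+V₁)/(V₂−V₁)) = √((6201+1391)/(6201−1391)) = 1.2563.
h = 81.7 / (2·1.2563) = 32.52 m.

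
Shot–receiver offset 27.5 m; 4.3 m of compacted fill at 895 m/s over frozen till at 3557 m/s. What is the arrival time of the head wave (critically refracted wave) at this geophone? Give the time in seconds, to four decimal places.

0.0170 s

θ_c = arcsin(V₁/V₂) = arcsin(895/3557) = 14.57°, cos θ_c = 0.9678.
Intercept time tᵢ = 2h cos θ_c / V₁ = 2·4.3·0.9678/895 = 0.00930 s.
t = x/V₂ + tᵢ = 27.5/3557 + 0.00930 = 0.01703 s.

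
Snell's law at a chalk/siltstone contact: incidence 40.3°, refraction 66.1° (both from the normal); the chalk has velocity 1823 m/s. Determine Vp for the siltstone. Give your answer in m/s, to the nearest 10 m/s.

sin 40.3° = 0.6468; sin 66.1° = 0.9143.
V₂ = V₁·(sin θ₂/sin θ₁) = 1823·(0.9143/0.6468) = 2576.86 m/s.

2580 m/s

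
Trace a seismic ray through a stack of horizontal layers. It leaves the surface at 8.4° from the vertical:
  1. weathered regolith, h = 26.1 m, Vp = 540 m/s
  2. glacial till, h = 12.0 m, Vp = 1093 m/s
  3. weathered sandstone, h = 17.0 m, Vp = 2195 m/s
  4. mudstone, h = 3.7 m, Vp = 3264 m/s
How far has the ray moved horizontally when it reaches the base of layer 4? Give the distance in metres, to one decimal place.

Apply Snell's law at each interface; in layer i the horizontal offset is hᵢ·tan θᵢ.
Layer 1: θ = 8.40°; offset = 26.1·tan 8.40° = 3.854 m.
Layer 2: sin θ = 1093·sin 8.4°/540 = 0.2957, θ = 17.20°; offset = 12.0·tan 17.20° = 3.714 m.
Layer 3: sin θ = 2195·sin 8.4°/540 = 0.5938, θ = 36.43°; offset = 17.0·tan 36.43° = 12.546 m.
Layer 4: sin θ = 3264·sin 8.4°/540 = 0.8830, θ = 62.01°; offset = 3.7·tan 62.01° = 6.960 m.
Σ offsets = 27.075 m.

27.1 m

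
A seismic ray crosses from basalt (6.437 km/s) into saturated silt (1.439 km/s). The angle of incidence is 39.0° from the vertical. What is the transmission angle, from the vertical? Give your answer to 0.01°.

8.09°

Snell's law: sin θ₂ = (V₂/V₁)·sin θ₁ = (1.439/6.437)·sin 39.0° = 0.1407.
θ₂ = sin⁻¹(0.1407) = 8.09° (from vertical).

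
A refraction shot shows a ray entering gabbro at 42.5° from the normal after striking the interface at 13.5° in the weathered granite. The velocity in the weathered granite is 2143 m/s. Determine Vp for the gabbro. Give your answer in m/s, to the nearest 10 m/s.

6200 m/s

sin 13.5° = 0.2334; sin 42.5° = 0.6756.
V₂ = V₁·(sin θ₂/sin θ₁) = 2143·(0.6756/0.2334) = 6201.84 m/s.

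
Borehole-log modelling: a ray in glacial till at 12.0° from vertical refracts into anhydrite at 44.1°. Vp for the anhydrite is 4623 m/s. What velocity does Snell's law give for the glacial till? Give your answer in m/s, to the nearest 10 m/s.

1380 m/s

sin 12.0° = 0.2079; sin 44.1° = 0.6959.
V₁ = V₂·(sin θ₁/sin θ₂) = 4623·(0.2079/0.6959) = 1381.17 m/s.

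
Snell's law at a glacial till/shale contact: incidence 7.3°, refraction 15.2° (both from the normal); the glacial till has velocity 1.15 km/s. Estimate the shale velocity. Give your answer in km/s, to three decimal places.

2.373 km/s

Snell's law: sin 7.3°/V₁ = sin 15.2°/V₂.
V₂ = V₁·sin 15.2°/sin 7.3° = 1.15 × 2.0634 = 2.373 km/s.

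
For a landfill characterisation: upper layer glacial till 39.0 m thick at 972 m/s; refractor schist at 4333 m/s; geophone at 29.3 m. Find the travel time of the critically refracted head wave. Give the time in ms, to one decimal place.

θ_c = arcsin(V₁/V₂) = arcsin(972/4333) = 12.96°, cos θ_c = 0.9745.
Intercept time tᵢ = 2h cos θ_c / V₁ = 2·39.0·0.9745/972 = 0.07820 s.
t = x/V₂ + tᵢ = 29.3/4333 + 0.07820 = 0.08496 s.

85.0 ms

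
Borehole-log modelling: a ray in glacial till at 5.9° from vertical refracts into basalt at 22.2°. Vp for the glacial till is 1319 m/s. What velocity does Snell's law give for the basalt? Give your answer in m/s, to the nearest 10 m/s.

4850 m/s

sin 5.9° = 0.1028; sin 22.2° = 0.3778.
V₂ = V₁·(sin θ₂/sin θ₁) = 1319·(0.3778/0.1028) = 4848.33 m/s.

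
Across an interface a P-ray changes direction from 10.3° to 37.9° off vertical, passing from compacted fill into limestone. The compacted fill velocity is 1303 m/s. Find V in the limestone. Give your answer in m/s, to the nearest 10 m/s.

4480 m/s

sin 10.3° = 0.1788; sin 37.9° = 0.6143.
V₂ = V₁·(sin θ₂/sin θ₁) = 1303·(0.6143/0.1788) = 4476.53 m/s.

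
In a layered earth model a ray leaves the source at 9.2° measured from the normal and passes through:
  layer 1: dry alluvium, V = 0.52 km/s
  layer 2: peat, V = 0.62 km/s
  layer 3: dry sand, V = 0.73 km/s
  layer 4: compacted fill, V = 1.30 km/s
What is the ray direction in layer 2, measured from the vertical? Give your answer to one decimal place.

Ray parameter p = sin 9.2° / 0.52 = 3.0746e-01 s/km.
sin θ_2 = p·V_2 = 3.0746e-01 × 0.62 = 0.1906.
θ_2 = 10.99° from the vertical.

11.0°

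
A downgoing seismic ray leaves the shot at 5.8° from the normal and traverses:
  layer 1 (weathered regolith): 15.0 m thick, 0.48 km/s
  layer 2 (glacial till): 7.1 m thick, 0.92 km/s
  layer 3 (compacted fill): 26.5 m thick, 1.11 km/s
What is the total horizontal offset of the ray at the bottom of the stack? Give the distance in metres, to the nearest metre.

9 m

Ray parameter p = sin 5.8° / 0.48 km/s = 2.1053e-01 s/km.
Layer 1: θ = 5.80°; offset = 15.0·tan 5.80° = 1.524 m.
Layer 2: sin θ = p·0.92 = 0.1937 → θ = 11.17°; offset = 7.1·tan 11.17° = 1.402 m.
Layer 3: sin θ = p·1.11 = 0.2337 → θ = 13.51°; offset = 26.5·tan 13.51° = 6.369 m.
Σ offsets = 9.295 m.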